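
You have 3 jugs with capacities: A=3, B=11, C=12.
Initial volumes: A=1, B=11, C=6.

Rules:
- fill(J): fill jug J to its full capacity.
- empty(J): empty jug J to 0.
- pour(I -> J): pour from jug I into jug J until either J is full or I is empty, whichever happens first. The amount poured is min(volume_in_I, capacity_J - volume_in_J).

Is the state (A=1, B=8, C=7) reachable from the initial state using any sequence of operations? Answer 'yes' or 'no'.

Answer: no

Derivation:
BFS explored all 404 reachable states.
Reachable set includes: (0,0,0), (0,0,1), (0,0,2), (0,0,3), (0,0,4), (0,0,5), (0,0,6), (0,0,7), (0,0,8), (0,0,9), (0,0,10), (0,0,11) ...
Target (A=1, B=8, C=7) not in reachable set → no.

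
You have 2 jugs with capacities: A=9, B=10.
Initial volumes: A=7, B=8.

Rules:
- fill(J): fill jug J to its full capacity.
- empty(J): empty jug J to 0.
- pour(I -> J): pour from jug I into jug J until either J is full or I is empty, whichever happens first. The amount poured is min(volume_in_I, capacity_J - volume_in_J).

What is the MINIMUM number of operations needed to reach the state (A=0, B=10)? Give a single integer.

Answer: 2

Derivation:
BFS from (A=7, B=8). One shortest path:
  1. empty(A) -> (A=0 B=8)
  2. fill(B) -> (A=0 B=10)
Reached target in 2 moves.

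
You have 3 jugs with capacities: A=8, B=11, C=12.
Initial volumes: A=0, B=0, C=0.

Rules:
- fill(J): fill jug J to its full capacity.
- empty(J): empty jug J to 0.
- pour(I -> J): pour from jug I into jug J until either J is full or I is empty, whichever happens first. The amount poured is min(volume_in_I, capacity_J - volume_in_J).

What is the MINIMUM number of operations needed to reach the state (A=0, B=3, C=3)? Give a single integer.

Answer: 7

Derivation:
BFS from (A=0, B=0, C=0). One shortest path:
  1. fill(B) -> (A=0 B=11 C=0)
  2. pour(B -> A) -> (A=8 B=3 C=0)
  3. empty(A) -> (A=0 B=3 C=0)
  4. pour(B -> C) -> (A=0 B=0 C=3)
  5. fill(B) -> (A=0 B=11 C=3)
  6. pour(B -> A) -> (A=8 B=3 C=3)
  7. empty(A) -> (A=0 B=3 C=3)
Reached target in 7 moves.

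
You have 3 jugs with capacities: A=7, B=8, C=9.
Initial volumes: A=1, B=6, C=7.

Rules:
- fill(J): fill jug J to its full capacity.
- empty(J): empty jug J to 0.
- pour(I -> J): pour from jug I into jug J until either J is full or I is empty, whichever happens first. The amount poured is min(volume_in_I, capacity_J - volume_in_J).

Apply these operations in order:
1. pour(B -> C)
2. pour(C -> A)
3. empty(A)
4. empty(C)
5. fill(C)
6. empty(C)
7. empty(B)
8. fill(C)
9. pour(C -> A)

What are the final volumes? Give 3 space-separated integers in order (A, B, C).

Answer: 7 0 2

Derivation:
Step 1: pour(B -> C) -> (A=1 B=4 C=9)
Step 2: pour(C -> A) -> (A=7 B=4 C=3)
Step 3: empty(A) -> (A=0 B=4 C=3)
Step 4: empty(C) -> (A=0 B=4 C=0)
Step 5: fill(C) -> (A=0 B=4 C=9)
Step 6: empty(C) -> (A=0 B=4 C=0)
Step 7: empty(B) -> (A=0 B=0 C=0)
Step 8: fill(C) -> (A=0 B=0 C=9)
Step 9: pour(C -> A) -> (A=7 B=0 C=2)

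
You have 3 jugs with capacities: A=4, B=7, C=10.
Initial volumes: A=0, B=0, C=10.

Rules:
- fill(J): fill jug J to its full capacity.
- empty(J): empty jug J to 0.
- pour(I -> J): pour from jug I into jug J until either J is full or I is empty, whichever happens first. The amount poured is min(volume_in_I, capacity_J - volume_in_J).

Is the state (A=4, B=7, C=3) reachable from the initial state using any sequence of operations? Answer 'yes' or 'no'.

BFS from (A=0, B=0, C=10):
  1. fill(A) -> (A=4 B=0 C=10)
  2. pour(C -> B) -> (A=4 B=7 C=3)
Target reached → yes.

Answer: yes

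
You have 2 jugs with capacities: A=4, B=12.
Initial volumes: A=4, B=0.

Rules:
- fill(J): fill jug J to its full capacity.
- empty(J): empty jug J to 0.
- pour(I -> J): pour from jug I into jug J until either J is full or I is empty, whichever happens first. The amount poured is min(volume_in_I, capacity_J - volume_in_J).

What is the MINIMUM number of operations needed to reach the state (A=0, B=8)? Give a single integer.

BFS from (A=4, B=0). One shortest path:
  1. pour(A -> B) -> (A=0 B=4)
  2. fill(A) -> (A=4 B=4)
  3. pour(A -> B) -> (A=0 B=8)
Reached target in 3 moves.

Answer: 3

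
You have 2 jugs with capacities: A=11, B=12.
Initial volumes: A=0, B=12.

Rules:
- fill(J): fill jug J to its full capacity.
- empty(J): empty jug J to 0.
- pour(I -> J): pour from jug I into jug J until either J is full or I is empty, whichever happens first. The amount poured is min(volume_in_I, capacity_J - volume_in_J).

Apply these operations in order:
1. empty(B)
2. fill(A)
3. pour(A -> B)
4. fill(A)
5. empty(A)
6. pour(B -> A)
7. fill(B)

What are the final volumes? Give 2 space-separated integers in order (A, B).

Step 1: empty(B) -> (A=0 B=0)
Step 2: fill(A) -> (A=11 B=0)
Step 3: pour(A -> B) -> (A=0 B=11)
Step 4: fill(A) -> (A=11 B=11)
Step 5: empty(A) -> (A=0 B=11)
Step 6: pour(B -> A) -> (A=11 B=0)
Step 7: fill(B) -> (A=11 B=12)

Answer: 11 12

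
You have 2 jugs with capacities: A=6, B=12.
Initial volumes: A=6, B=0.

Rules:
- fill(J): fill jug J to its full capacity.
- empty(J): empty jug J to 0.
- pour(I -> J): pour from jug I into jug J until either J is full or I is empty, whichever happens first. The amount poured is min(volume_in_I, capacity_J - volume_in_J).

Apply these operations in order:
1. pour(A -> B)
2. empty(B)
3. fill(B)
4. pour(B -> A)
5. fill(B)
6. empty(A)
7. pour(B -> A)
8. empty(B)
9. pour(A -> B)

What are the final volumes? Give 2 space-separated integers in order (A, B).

Step 1: pour(A -> B) -> (A=0 B=6)
Step 2: empty(B) -> (A=0 B=0)
Step 3: fill(B) -> (A=0 B=12)
Step 4: pour(B -> A) -> (A=6 B=6)
Step 5: fill(B) -> (A=6 B=12)
Step 6: empty(A) -> (A=0 B=12)
Step 7: pour(B -> A) -> (A=6 B=6)
Step 8: empty(B) -> (A=6 B=0)
Step 9: pour(A -> B) -> (A=0 B=6)

Answer: 0 6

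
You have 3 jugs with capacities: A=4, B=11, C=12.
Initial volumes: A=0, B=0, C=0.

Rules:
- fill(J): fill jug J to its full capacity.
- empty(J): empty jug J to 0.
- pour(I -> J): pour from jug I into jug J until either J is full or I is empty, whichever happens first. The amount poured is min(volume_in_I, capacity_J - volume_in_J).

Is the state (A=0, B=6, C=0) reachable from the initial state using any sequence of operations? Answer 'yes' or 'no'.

BFS from (A=0, B=0, C=0):
  1. fill(B) -> (A=0 B=11 C=0)
  2. pour(B -> A) -> (A=4 B=7 C=0)
  3. empty(A) -> (A=0 B=7 C=0)
  4. pour(B -> C) -> (A=0 B=0 C=7)
  5. fill(B) -> (A=0 B=11 C=7)
  6. pour(B -> C) -> (A=0 B=6 C=12)
  7. empty(C) -> (A=0 B=6 C=0)
Target reached → yes.

Answer: yes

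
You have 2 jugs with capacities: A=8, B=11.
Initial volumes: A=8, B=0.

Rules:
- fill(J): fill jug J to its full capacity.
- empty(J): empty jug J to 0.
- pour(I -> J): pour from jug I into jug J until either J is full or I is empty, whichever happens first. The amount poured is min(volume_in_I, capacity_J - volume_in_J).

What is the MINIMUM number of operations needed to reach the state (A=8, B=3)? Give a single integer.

BFS from (A=8, B=0). One shortest path:
  1. empty(A) -> (A=0 B=0)
  2. fill(B) -> (A=0 B=11)
  3. pour(B -> A) -> (A=8 B=3)
Reached target in 3 moves.

Answer: 3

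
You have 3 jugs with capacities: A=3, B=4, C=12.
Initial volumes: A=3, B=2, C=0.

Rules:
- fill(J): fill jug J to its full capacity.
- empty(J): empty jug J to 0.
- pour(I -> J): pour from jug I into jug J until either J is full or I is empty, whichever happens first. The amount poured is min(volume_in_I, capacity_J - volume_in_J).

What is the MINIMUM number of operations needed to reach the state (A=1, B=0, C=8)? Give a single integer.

BFS from (A=3, B=2, C=0). One shortest path:
  1. pour(A -> B) -> (A=1 B=4 C=0)
  2. pour(B -> C) -> (A=1 B=0 C=4)
  3. fill(B) -> (A=1 B=4 C=4)
  4. pour(B -> C) -> (A=1 B=0 C=8)
Reached target in 4 moves.

Answer: 4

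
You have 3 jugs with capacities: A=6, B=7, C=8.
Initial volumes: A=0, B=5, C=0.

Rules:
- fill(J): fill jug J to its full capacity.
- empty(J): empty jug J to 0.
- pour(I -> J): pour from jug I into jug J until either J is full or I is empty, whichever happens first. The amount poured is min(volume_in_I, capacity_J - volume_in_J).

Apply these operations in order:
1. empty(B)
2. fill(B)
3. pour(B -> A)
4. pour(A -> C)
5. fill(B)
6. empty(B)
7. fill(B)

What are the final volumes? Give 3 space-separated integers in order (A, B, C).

Step 1: empty(B) -> (A=0 B=0 C=0)
Step 2: fill(B) -> (A=0 B=7 C=0)
Step 3: pour(B -> A) -> (A=6 B=1 C=0)
Step 4: pour(A -> C) -> (A=0 B=1 C=6)
Step 5: fill(B) -> (A=0 B=7 C=6)
Step 6: empty(B) -> (A=0 B=0 C=6)
Step 7: fill(B) -> (A=0 B=7 C=6)

Answer: 0 7 6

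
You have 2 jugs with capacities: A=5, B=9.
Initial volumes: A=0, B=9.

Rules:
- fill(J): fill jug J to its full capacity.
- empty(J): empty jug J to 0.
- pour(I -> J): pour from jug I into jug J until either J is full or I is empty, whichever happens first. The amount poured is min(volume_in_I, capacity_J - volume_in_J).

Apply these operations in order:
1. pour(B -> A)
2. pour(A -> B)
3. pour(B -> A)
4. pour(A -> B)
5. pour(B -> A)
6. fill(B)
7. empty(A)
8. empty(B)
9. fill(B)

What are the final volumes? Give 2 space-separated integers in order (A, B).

Answer: 0 9

Derivation:
Step 1: pour(B -> A) -> (A=5 B=4)
Step 2: pour(A -> B) -> (A=0 B=9)
Step 3: pour(B -> A) -> (A=5 B=4)
Step 4: pour(A -> B) -> (A=0 B=9)
Step 5: pour(B -> A) -> (A=5 B=4)
Step 6: fill(B) -> (A=5 B=9)
Step 7: empty(A) -> (A=0 B=9)
Step 8: empty(B) -> (A=0 B=0)
Step 9: fill(B) -> (A=0 B=9)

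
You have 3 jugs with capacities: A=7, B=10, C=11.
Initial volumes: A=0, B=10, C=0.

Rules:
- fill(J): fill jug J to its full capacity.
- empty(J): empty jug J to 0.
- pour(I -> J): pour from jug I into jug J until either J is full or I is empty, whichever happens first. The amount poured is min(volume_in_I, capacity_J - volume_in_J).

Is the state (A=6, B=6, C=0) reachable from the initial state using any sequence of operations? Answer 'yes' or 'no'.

BFS from (A=0, B=10, C=0):
  1. pour(B -> A) -> (A=7 B=3 C=0)
  2. empty(A) -> (A=0 B=3 C=0)
  3. pour(B -> A) -> (A=3 B=0 C=0)
  4. fill(B) -> (A=3 B=10 C=0)
  5. pour(B -> C) -> (A=3 B=0 C=10)
  6. fill(B) -> (A=3 B=10 C=10)
  7. pour(B -> A) -> (A=7 B=6 C=10)
  8. pour(A -> C) -> (A=6 B=6 C=11)
  9. empty(C) -> (A=6 B=6 C=0)
Target reached → yes.

Answer: yes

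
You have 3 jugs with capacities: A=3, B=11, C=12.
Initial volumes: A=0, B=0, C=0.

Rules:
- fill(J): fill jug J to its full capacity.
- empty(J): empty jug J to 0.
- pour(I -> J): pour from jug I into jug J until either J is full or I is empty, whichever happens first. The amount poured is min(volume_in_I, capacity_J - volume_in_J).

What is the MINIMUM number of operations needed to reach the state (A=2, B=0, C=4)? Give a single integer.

BFS from (A=0, B=0, C=0). One shortest path:
  1. fill(A) -> (A=3 B=0 C=0)
  2. fill(B) -> (A=3 B=11 C=0)
  3. pour(B -> C) -> (A=3 B=0 C=11)
  4. pour(A -> B) -> (A=0 B=3 C=11)
  5. fill(A) -> (A=3 B=3 C=11)
  6. pour(A -> C) -> (A=2 B=3 C=12)
  7. pour(C -> B) -> (A=2 B=11 C=4)
  8. empty(B) -> (A=2 B=0 C=4)
Reached target in 8 moves.

Answer: 8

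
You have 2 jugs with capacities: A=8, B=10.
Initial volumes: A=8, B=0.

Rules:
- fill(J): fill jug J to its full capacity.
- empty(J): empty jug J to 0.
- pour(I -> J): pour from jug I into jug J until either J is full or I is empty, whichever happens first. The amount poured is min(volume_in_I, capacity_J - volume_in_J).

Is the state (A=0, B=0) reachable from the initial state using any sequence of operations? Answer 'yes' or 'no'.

Answer: yes

Derivation:
BFS from (A=8, B=0):
  1. empty(A) -> (A=0 B=0)
Target reached → yes.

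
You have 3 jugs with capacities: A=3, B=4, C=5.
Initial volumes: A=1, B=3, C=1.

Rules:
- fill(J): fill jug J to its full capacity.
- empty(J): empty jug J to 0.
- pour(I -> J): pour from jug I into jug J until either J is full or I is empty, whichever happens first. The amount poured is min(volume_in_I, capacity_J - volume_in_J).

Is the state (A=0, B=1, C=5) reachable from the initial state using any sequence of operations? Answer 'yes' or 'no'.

Answer: yes

Derivation:
BFS from (A=1, B=3, C=1):
  1. fill(B) -> (A=1 B=4 C=1)
  2. pour(A -> C) -> (A=0 B=4 C=2)
  3. pour(B -> C) -> (A=0 B=1 C=5)
Target reached → yes.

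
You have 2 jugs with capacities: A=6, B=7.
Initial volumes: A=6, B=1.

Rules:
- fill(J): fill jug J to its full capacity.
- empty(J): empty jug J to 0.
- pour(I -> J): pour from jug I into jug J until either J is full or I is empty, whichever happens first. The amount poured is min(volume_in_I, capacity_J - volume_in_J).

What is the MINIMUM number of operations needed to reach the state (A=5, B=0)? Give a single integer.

BFS from (A=6, B=1). One shortest path:
  1. empty(B) -> (A=6 B=0)
  2. pour(A -> B) -> (A=0 B=6)
  3. fill(A) -> (A=6 B=6)
  4. pour(A -> B) -> (A=5 B=7)
  5. empty(B) -> (A=5 B=0)
Reached target in 5 moves.

Answer: 5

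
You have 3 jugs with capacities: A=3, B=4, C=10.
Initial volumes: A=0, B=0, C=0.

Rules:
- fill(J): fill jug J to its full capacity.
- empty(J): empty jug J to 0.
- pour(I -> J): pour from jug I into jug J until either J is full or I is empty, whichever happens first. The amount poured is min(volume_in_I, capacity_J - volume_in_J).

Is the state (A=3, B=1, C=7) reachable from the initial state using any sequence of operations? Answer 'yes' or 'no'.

Answer: yes

Derivation:
BFS from (A=0, B=0, C=0):
  1. fill(B) -> (A=0 B=4 C=0)
  2. fill(C) -> (A=0 B=4 C=10)
  3. pour(B -> A) -> (A=3 B=1 C=10)
  4. empty(A) -> (A=0 B=1 C=10)
  5. pour(C -> A) -> (A=3 B=1 C=7)
Target reached → yes.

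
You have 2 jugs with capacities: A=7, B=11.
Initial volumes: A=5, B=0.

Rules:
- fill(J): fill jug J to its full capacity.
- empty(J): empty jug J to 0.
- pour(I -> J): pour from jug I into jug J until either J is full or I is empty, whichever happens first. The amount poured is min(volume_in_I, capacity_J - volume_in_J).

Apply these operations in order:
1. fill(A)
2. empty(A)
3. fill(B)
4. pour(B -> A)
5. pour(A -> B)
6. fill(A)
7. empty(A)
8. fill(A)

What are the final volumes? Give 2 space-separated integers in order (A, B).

Answer: 7 11

Derivation:
Step 1: fill(A) -> (A=7 B=0)
Step 2: empty(A) -> (A=0 B=0)
Step 3: fill(B) -> (A=0 B=11)
Step 4: pour(B -> A) -> (A=7 B=4)
Step 5: pour(A -> B) -> (A=0 B=11)
Step 6: fill(A) -> (A=7 B=11)
Step 7: empty(A) -> (A=0 B=11)
Step 8: fill(A) -> (A=7 B=11)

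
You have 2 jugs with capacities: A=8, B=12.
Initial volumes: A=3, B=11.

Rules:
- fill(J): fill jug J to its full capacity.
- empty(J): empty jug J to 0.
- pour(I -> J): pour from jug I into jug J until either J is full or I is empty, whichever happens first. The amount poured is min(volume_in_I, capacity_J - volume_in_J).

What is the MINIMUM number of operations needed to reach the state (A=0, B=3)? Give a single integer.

Answer: 2

Derivation:
BFS from (A=3, B=11). One shortest path:
  1. empty(B) -> (A=3 B=0)
  2. pour(A -> B) -> (A=0 B=3)
Reached target in 2 moves.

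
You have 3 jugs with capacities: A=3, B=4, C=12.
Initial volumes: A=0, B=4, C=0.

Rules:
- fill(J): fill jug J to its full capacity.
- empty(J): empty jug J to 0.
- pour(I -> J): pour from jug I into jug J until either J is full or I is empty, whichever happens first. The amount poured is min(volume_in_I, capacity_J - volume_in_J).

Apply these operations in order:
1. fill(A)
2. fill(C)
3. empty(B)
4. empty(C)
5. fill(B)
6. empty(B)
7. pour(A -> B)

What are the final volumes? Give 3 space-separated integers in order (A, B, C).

Answer: 0 3 0

Derivation:
Step 1: fill(A) -> (A=3 B=4 C=0)
Step 2: fill(C) -> (A=3 B=4 C=12)
Step 3: empty(B) -> (A=3 B=0 C=12)
Step 4: empty(C) -> (A=3 B=0 C=0)
Step 5: fill(B) -> (A=3 B=4 C=0)
Step 6: empty(B) -> (A=3 B=0 C=0)
Step 7: pour(A -> B) -> (A=0 B=3 C=0)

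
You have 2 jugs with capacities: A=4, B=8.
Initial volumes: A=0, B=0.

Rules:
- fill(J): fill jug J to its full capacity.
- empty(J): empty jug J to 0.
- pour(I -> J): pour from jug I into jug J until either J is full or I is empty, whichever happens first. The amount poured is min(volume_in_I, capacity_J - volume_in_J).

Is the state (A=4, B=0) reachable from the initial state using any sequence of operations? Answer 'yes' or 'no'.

BFS from (A=0, B=0):
  1. fill(A) -> (A=4 B=0)
Target reached → yes.

Answer: yes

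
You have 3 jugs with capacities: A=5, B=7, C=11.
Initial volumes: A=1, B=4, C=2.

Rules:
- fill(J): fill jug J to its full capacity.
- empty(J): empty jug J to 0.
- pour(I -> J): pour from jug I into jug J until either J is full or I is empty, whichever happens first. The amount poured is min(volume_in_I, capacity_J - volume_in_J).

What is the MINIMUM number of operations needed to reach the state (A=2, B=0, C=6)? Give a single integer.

BFS from (A=1, B=4, C=2). One shortest path:
  1. empty(A) -> (A=0 B=4 C=2)
  2. fill(C) -> (A=0 B=4 C=11)
  3. pour(C -> A) -> (A=5 B=4 C=6)
  4. pour(A -> B) -> (A=2 B=7 C=6)
  5. empty(B) -> (A=2 B=0 C=6)
Reached target in 5 moves.

Answer: 5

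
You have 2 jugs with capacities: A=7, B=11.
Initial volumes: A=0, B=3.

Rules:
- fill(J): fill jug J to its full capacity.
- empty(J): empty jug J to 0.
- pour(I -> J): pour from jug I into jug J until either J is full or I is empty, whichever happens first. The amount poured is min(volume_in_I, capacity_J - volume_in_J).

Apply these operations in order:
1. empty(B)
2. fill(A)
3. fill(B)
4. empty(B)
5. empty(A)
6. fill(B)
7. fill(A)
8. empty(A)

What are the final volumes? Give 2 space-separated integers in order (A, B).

Step 1: empty(B) -> (A=0 B=0)
Step 2: fill(A) -> (A=7 B=0)
Step 3: fill(B) -> (A=7 B=11)
Step 4: empty(B) -> (A=7 B=0)
Step 5: empty(A) -> (A=0 B=0)
Step 6: fill(B) -> (A=0 B=11)
Step 7: fill(A) -> (A=7 B=11)
Step 8: empty(A) -> (A=0 B=11)

Answer: 0 11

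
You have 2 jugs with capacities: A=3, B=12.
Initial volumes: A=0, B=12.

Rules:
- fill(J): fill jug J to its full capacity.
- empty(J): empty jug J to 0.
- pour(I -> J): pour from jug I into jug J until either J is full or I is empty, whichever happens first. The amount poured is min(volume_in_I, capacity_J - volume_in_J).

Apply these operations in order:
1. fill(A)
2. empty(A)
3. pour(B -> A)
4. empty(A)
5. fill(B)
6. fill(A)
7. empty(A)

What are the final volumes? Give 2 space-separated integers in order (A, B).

Answer: 0 12

Derivation:
Step 1: fill(A) -> (A=3 B=12)
Step 2: empty(A) -> (A=0 B=12)
Step 3: pour(B -> A) -> (A=3 B=9)
Step 4: empty(A) -> (A=0 B=9)
Step 5: fill(B) -> (A=0 B=12)
Step 6: fill(A) -> (A=3 B=12)
Step 7: empty(A) -> (A=0 B=12)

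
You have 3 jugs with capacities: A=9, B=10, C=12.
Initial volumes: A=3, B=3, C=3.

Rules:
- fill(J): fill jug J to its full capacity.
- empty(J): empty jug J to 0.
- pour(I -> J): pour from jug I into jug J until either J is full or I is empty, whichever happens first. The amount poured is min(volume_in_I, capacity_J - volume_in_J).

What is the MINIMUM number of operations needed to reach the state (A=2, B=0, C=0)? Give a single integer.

Answer: 4

Derivation:
BFS from (A=3, B=3, C=3). One shortest path:
  1. fill(A) -> (A=9 B=3 C=3)
  2. empty(C) -> (A=9 B=3 C=0)
  3. pour(A -> B) -> (A=2 B=10 C=0)
  4. empty(B) -> (A=2 B=0 C=0)
Reached target in 4 moves.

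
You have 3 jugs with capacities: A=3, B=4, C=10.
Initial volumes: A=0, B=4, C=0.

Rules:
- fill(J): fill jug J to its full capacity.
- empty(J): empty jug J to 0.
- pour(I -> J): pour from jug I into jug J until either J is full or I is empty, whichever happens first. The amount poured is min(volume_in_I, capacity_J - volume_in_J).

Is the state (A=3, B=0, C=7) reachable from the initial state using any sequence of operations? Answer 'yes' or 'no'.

BFS from (A=0, B=4, C=0):
  1. empty(B) -> (A=0 B=0 C=0)
  2. fill(C) -> (A=0 B=0 C=10)
  3. pour(C -> A) -> (A=3 B=0 C=7)
Target reached → yes.

Answer: yes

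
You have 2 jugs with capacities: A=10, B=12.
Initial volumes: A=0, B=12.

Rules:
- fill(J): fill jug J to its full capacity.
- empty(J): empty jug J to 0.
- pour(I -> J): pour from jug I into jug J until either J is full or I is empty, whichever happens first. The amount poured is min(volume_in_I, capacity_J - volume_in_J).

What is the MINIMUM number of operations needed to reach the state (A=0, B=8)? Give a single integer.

BFS from (A=0, B=12). One shortest path:
  1. fill(A) -> (A=10 B=12)
  2. empty(B) -> (A=10 B=0)
  3. pour(A -> B) -> (A=0 B=10)
  4. fill(A) -> (A=10 B=10)
  5. pour(A -> B) -> (A=8 B=12)
  6. empty(B) -> (A=8 B=0)
  7. pour(A -> B) -> (A=0 B=8)
Reached target in 7 moves.

Answer: 7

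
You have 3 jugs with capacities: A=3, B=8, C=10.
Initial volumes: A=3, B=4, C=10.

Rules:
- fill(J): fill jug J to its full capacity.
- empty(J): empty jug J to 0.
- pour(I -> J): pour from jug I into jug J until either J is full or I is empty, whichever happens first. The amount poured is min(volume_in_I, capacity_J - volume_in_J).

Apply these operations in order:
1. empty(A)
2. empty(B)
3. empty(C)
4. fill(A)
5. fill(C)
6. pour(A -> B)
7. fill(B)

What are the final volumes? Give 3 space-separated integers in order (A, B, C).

Step 1: empty(A) -> (A=0 B=4 C=10)
Step 2: empty(B) -> (A=0 B=0 C=10)
Step 3: empty(C) -> (A=0 B=0 C=0)
Step 4: fill(A) -> (A=3 B=0 C=0)
Step 5: fill(C) -> (A=3 B=0 C=10)
Step 6: pour(A -> B) -> (A=0 B=3 C=10)
Step 7: fill(B) -> (A=0 B=8 C=10)

Answer: 0 8 10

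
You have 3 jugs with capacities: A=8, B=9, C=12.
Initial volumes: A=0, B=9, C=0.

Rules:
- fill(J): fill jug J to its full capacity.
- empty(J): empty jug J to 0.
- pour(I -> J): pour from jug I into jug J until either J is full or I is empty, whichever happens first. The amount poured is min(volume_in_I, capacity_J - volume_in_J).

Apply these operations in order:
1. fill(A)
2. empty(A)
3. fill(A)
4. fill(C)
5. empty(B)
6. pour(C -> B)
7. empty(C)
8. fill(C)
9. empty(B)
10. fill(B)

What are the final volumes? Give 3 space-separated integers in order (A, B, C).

Step 1: fill(A) -> (A=8 B=9 C=0)
Step 2: empty(A) -> (A=0 B=9 C=0)
Step 3: fill(A) -> (A=8 B=9 C=0)
Step 4: fill(C) -> (A=8 B=9 C=12)
Step 5: empty(B) -> (A=8 B=0 C=12)
Step 6: pour(C -> B) -> (A=8 B=9 C=3)
Step 7: empty(C) -> (A=8 B=9 C=0)
Step 8: fill(C) -> (A=8 B=9 C=12)
Step 9: empty(B) -> (A=8 B=0 C=12)
Step 10: fill(B) -> (A=8 B=9 C=12)

Answer: 8 9 12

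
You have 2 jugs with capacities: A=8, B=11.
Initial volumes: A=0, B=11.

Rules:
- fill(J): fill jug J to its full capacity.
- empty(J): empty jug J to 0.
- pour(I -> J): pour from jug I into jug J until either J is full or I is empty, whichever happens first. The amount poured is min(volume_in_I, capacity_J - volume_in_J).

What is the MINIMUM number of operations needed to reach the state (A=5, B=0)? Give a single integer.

BFS from (A=0, B=11). One shortest path:
  1. fill(A) -> (A=8 B=11)
  2. empty(B) -> (A=8 B=0)
  3. pour(A -> B) -> (A=0 B=8)
  4. fill(A) -> (A=8 B=8)
  5. pour(A -> B) -> (A=5 B=11)
  6. empty(B) -> (A=5 B=0)
Reached target in 6 moves.

Answer: 6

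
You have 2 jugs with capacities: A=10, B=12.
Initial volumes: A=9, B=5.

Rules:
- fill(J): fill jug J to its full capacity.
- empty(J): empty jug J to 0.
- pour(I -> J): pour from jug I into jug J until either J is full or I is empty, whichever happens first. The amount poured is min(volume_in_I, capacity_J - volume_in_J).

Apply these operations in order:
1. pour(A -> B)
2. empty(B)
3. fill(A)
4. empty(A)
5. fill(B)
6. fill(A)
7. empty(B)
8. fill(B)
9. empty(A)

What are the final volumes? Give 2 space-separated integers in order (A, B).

Step 1: pour(A -> B) -> (A=2 B=12)
Step 2: empty(B) -> (A=2 B=0)
Step 3: fill(A) -> (A=10 B=0)
Step 4: empty(A) -> (A=0 B=0)
Step 5: fill(B) -> (A=0 B=12)
Step 6: fill(A) -> (A=10 B=12)
Step 7: empty(B) -> (A=10 B=0)
Step 8: fill(B) -> (A=10 B=12)
Step 9: empty(A) -> (A=0 B=12)

Answer: 0 12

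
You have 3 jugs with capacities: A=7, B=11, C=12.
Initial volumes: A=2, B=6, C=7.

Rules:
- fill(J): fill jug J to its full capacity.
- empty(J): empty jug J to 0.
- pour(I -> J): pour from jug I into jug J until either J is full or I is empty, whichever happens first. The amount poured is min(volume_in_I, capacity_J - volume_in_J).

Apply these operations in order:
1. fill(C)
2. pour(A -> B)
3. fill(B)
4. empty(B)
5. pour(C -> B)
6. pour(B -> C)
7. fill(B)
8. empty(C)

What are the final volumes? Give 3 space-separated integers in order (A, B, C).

Step 1: fill(C) -> (A=2 B=6 C=12)
Step 2: pour(A -> B) -> (A=0 B=8 C=12)
Step 3: fill(B) -> (A=0 B=11 C=12)
Step 4: empty(B) -> (A=0 B=0 C=12)
Step 5: pour(C -> B) -> (A=0 B=11 C=1)
Step 6: pour(B -> C) -> (A=0 B=0 C=12)
Step 7: fill(B) -> (A=0 B=11 C=12)
Step 8: empty(C) -> (A=0 B=11 C=0)

Answer: 0 11 0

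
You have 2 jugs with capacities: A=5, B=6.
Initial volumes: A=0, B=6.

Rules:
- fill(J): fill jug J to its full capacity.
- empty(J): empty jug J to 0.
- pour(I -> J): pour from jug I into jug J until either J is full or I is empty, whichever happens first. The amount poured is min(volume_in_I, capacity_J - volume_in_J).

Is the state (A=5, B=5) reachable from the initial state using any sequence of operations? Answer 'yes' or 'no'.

BFS from (A=0, B=6):
  1. fill(A) -> (A=5 B=6)
  2. empty(B) -> (A=5 B=0)
  3. pour(A -> B) -> (A=0 B=5)
  4. fill(A) -> (A=5 B=5)
Target reached → yes.

Answer: yes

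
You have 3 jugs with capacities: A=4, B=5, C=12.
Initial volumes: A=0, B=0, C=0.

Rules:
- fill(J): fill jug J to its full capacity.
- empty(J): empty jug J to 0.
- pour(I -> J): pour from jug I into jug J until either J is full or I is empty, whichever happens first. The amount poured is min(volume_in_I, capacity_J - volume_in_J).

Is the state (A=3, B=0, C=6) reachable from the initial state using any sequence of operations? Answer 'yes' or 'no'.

BFS from (A=0, B=0, C=0):
  1. fill(A) -> (A=4 B=0 C=0)
  2. fill(B) -> (A=4 B=5 C=0)
  3. pour(B -> C) -> (A=4 B=0 C=5)
  4. pour(A -> B) -> (A=0 B=4 C=5)
  5. pour(C -> A) -> (A=4 B=4 C=1)
  6. pour(A -> B) -> (A=3 B=5 C=1)
  7. pour(B -> C) -> (A=3 B=0 C=6)
Target reached → yes.

Answer: yes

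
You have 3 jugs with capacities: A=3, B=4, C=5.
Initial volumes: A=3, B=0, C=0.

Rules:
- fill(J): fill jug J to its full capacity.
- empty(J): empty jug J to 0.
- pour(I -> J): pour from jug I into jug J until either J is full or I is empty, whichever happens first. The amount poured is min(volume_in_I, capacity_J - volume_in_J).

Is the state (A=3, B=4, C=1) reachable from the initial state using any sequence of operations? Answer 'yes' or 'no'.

Answer: yes

Derivation:
BFS from (A=3, B=0, C=0):
  1. fill(C) -> (A=3 B=0 C=5)
  2. pour(C -> B) -> (A=3 B=4 C=1)
Target reached → yes.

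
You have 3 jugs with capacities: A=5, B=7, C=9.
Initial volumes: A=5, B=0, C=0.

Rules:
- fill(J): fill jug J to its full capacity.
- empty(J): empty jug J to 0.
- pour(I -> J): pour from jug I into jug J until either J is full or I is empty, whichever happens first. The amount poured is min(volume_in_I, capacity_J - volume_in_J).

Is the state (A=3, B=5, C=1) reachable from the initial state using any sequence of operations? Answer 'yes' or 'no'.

Answer: no

Derivation:
BFS explored all 288 reachable states.
Reachable set includes: (0,0,0), (0,0,1), (0,0,2), (0,0,3), (0,0,4), (0,0,5), (0,0,6), (0,0,7), (0,0,8), (0,0,9), (0,1,0), (0,1,1) ...
Target (A=3, B=5, C=1) not in reachable set → no.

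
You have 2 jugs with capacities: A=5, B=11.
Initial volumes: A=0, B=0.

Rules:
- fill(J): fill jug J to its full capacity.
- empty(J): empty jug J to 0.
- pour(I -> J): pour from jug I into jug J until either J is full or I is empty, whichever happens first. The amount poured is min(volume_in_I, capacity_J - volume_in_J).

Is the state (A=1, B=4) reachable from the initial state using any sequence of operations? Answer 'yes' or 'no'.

Answer: no

Derivation:
BFS explored all 32 reachable states.
Reachable set includes: (0,0), (0,1), (0,2), (0,3), (0,4), (0,5), (0,6), (0,7), (0,8), (0,9), (0,10), (0,11) ...
Target (A=1, B=4) not in reachable set → no.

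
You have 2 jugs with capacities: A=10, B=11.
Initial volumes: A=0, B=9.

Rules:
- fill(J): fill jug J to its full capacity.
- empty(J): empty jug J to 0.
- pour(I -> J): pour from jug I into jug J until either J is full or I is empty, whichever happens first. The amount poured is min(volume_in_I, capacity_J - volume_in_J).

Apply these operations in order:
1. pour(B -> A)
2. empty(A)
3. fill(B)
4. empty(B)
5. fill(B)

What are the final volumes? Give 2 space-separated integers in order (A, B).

Step 1: pour(B -> A) -> (A=9 B=0)
Step 2: empty(A) -> (A=0 B=0)
Step 3: fill(B) -> (A=0 B=11)
Step 4: empty(B) -> (A=0 B=0)
Step 5: fill(B) -> (A=0 B=11)

Answer: 0 11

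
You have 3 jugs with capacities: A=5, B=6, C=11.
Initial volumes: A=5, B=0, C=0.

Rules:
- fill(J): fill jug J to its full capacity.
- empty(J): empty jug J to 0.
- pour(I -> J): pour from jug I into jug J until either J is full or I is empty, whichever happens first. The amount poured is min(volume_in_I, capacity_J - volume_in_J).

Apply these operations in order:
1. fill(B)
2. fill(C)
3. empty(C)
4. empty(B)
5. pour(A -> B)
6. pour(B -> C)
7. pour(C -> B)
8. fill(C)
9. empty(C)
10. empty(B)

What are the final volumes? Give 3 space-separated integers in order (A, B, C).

Answer: 0 0 0

Derivation:
Step 1: fill(B) -> (A=5 B=6 C=0)
Step 2: fill(C) -> (A=5 B=6 C=11)
Step 3: empty(C) -> (A=5 B=6 C=0)
Step 4: empty(B) -> (A=5 B=0 C=0)
Step 5: pour(A -> B) -> (A=0 B=5 C=0)
Step 6: pour(B -> C) -> (A=0 B=0 C=5)
Step 7: pour(C -> B) -> (A=0 B=5 C=0)
Step 8: fill(C) -> (A=0 B=5 C=11)
Step 9: empty(C) -> (A=0 B=5 C=0)
Step 10: empty(B) -> (A=0 B=0 C=0)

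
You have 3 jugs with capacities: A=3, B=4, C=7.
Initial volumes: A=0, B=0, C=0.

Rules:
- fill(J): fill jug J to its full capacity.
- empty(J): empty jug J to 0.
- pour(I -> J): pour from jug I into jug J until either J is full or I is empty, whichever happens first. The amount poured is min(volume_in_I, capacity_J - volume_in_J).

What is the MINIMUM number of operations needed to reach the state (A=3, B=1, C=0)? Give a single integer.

Answer: 2

Derivation:
BFS from (A=0, B=0, C=0). One shortest path:
  1. fill(B) -> (A=0 B=4 C=0)
  2. pour(B -> A) -> (A=3 B=1 C=0)
Reached target in 2 moves.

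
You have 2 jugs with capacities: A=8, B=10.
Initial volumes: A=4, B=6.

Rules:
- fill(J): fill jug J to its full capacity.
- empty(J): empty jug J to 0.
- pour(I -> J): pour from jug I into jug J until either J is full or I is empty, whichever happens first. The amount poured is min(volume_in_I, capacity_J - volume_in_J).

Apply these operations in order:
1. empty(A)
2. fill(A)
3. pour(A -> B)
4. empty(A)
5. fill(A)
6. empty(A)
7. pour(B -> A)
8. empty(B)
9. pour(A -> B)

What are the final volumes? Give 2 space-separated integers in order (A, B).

Answer: 0 8

Derivation:
Step 1: empty(A) -> (A=0 B=6)
Step 2: fill(A) -> (A=8 B=6)
Step 3: pour(A -> B) -> (A=4 B=10)
Step 4: empty(A) -> (A=0 B=10)
Step 5: fill(A) -> (A=8 B=10)
Step 6: empty(A) -> (A=0 B=10)
Step 7: pour(B -> A) -> (A=8 B=2)
Step 8: empty(B) -> (A=8 B=0)
Step 9: pour(A -> B) -> (A=0 B=8)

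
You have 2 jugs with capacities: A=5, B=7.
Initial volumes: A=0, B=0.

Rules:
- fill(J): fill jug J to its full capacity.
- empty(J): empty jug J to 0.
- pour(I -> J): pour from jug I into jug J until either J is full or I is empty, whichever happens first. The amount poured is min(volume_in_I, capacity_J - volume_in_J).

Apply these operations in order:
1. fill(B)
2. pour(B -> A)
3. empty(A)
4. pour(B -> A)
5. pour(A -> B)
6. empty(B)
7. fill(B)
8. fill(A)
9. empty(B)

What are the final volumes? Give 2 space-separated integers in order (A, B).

Answer: 5 0

Derivation:
Step 1: fill(B) -> (A=0 B=7)
Step 2: pour(B -> A) -> (A=5 B=2)
Step 3: empty(A) -> (A=0 B=2)
Step 4: pour(B -> A) -> (A=2 B=0)
Step 5: pour(A -> B) -> (A=0 B=2)
Step 6: empty(B) -> (A=0 B=0)
Step 7: fill(B) -> (A=0 B=7)
Step 8: fill(A) -> (A=5 B=7)
Step 9: empty(B) -> (A=5 B=0)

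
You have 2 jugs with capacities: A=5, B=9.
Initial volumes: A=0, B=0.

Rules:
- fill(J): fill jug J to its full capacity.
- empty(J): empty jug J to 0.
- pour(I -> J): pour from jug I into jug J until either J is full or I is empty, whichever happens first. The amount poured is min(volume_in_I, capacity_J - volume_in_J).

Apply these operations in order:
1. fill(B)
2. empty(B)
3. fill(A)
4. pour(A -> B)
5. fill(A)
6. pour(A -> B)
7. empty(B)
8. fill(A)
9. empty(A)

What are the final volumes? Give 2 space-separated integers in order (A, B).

Answer: 0 0

Derivation:
Step 1: fill(B) -> (A=0 B=9)
Step 2: empty(B) -> (A=0 B=0)
Step 3: fill(A) -> (A=5 B=0)
Step 4: pour(A -> B) -> (A=0 B=5)
Step 5: fill(A) -> (A=5 B=5)
Step 6: pour(A -> B) -> (A=1 B=9)
Step 7: empty(B) -> (A=1 B=0)
Step 8: fill(A) -> (A=5 B=0)
Step 9: empty(A) -> (A=0 B=0)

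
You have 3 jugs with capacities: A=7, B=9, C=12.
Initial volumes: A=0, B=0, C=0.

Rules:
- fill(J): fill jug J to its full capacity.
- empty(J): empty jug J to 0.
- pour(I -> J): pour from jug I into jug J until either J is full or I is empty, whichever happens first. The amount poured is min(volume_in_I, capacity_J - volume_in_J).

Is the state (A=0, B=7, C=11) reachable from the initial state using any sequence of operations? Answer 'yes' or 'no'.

Answer: yes

Derivation:
BFS from (A=0, B=0, C=0):
  1. fill(B) -> (A=0 B=9 C=0)
  2. pour(B -> A) -> (A=7 B=2 C=0)
  3. pour(B -> C) -> (A=7 B=0 C=2)
  4. fill(B) -> (A=7 B=9 C=2)
  5. pour(B -> C) -> (A=7 B=0 C=11)
  6. pour(A -> B) -> (A=0 B=7 C=11)
Target reached → yes.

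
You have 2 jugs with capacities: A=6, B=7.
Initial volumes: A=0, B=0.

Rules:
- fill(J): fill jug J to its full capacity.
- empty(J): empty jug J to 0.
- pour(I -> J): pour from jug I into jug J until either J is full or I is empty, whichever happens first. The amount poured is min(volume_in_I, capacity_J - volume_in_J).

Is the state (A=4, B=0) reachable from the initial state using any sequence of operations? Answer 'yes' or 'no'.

Answer: yes

Derivation:
BFS from (A=0, B=0):
  1. fill(A) -> (A=6 B=0)
  2. pour(A -> B) -> (A=0 B=6)
  3. fill(A) -> (A=6 B=6)
  4. pour(A -> B) -> (A=5 B=7)
  5. empty(B) -> (A=5 B=0)
  6. pour(A -> B) -> (A=0 B=5)
  7. fill(A) -> (A=6 B=5)
  8. pour(A -> B) -> (A=4 B=7)
  9. empty(B) -> (A=4 B=0)
Target reached → yes.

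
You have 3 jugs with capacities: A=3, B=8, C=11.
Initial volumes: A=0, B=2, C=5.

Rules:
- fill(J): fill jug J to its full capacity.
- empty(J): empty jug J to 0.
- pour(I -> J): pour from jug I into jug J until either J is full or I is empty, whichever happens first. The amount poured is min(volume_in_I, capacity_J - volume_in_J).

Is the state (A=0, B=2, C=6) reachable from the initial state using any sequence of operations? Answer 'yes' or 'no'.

BFS from (A=0, B=2, C=5):
  1. fill(A) -> (A=3 B=2 C=5)
  2. empty(C) -> (A=3 B=2 C=0)
  3. pour(A -> C) -> (A=0 B=2 C=3)
  4. fill(A) -> (A=3 B=2 C=3)
  5. pour(A -> C) -> (A=0 B=2 C=6)
Target reached → yes.

Answer: yes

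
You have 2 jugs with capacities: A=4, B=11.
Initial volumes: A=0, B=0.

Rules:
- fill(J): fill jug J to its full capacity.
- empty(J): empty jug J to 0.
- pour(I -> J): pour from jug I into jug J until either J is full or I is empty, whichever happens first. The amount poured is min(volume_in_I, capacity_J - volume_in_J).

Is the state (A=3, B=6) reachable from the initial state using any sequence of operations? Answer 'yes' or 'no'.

BFS explored all 30 reachable states.
Reachable set includes: (0,0), (0,1), (0,2), (0,3), (0,4), (0,5), (0,6), (0,7), (0,8), (0,9), (0,10), (0,11) ...
Target (A=3, B=6) not in reachable set → no.

Answer: no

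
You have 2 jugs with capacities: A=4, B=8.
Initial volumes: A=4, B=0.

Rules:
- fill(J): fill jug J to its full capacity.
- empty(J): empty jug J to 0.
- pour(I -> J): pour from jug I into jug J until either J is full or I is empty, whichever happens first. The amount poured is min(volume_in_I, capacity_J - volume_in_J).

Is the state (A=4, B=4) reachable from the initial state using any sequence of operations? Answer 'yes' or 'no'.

Answer: yes

Derivation:
BFS from (A=4, B=0):
  1. pour(A -> B) -> (A=0 B=4)
  2. fill(A) -> (A=4 B=4)
Target reached → yes.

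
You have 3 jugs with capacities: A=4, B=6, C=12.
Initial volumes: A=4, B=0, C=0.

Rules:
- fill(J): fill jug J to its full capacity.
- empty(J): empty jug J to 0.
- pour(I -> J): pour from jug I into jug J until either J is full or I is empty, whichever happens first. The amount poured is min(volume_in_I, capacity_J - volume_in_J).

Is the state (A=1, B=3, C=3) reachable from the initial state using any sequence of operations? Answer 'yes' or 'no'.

Answer: no

Derivation:
BFS explored all 74 reachable states.
Reachable set includes: (0,0,0), (0,0,2), (0,0,4), (0,0,6), (0,0,8), (0,0,10), (0,0,12), (0,2,0), (0,2,2), (0,2,4), (0,2,6), (0,2,8) ...
Target (A=1, B=3, C=3) not in reachable set → no.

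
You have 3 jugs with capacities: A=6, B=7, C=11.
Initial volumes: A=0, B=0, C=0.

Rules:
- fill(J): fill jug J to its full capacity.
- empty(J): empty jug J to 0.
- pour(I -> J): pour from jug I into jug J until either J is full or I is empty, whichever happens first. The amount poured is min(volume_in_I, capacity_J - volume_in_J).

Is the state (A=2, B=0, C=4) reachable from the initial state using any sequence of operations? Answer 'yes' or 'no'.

BFS from (A=0, B=0, C=0):
  1. fill(A) -> (A=6 B=0 C=0)
  2. fill(B) -> (A=6 B=7 C=0)
  3. pour(B -> C) -> (A=6 B=0 C=7)
  4. pour(A -> C) -> (A=2 B=0 C=11)
  5. pour(C -> B) -> (A=2 B=7 C=4)
  6. empty(B) -> (A=2 B=0 C=4)
Target reached → yes.

Answer: yes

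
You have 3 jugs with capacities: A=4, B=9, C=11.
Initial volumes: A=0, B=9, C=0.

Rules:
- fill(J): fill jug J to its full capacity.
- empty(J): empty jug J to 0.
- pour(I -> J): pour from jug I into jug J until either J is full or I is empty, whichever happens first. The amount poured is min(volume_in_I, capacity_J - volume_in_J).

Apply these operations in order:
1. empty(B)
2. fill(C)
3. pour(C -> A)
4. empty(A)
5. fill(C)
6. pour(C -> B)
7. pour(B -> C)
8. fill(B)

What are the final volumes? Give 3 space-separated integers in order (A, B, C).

Answer: 0 9 11

Derivation:
Step 1: empty(B) -> (A=0 B=0 C=0)
Step 2: fill(C) -> (A=0 B=0 C=11)
Step 3: pour(C -> A) -> (A=4 B=0 C=7)
Step 4: empty(A) -> (A=0 B=0 C=7)
Step 5: fill(C) -> (A=0 B=0 C=11)
Step 6: pour(C -> B) -> (A=0 B=9 C=2)
Step 7: pour(B -> C) -> (A=0 B=0 C=11)
Step 8: fill(B) -> (A=0 B=9 C=11)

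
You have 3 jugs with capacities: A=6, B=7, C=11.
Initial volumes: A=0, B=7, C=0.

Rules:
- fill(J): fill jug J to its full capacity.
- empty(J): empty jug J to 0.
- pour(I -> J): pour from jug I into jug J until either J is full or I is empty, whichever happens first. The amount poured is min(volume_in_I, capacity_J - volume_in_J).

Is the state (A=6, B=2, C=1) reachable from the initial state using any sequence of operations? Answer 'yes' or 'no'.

Answer: yes

Derivation:
BFS from (A=0, B=7, C=0):
  1. fill(A) -> (A=6 B=7 C=0)
  2. pour(A -> C) -> (A=0 B=7 C=6)
  3. pour(B -> A) -> (A=6 B=1 C=6)
  4. pour(A -> C) -> (A=1 B=1 C=11)
  5. empty(C) -> (A=1 B=1 C=0)
  6. pour(B -> C) -> (A=1 B=0 C=1)
  7. fill(B) -> (A=1 B=7 C=1)
  8. pour(B -> A) -> (A=6 B=2 C=1)
Target reached → yes.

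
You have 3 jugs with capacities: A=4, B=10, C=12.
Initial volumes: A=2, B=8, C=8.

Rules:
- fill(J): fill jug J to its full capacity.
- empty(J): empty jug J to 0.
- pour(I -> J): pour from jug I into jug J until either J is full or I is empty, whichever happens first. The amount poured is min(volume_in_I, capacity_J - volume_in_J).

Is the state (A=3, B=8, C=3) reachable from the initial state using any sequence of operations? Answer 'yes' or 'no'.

Answer: no

Derivation:
BFS explored all 107 reachable states.
Reachable set includes: (0,0,0), (0,0,2), (0,0,4), (0,0,6), (0,0,8), (0,0,10), (0,0,12), (0,2,0), (0,2,2), (0,2,4), (0,2,6), (0,2,8) ...
Target (A=3, B=8, C=3) not in reachable set → no.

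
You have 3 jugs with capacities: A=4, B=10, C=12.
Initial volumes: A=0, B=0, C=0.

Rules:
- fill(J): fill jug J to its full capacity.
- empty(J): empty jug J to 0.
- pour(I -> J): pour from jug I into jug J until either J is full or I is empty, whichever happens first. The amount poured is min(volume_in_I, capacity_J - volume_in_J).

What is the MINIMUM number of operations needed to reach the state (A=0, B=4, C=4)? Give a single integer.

Answer: 4

Derivation:
BFS from (A=0, B=0, C=0). One shortest path:
  1. fill(A) -> (A=4 B=0 C=0)
  2. pour(A -> B) -> (A=0 B=4 C=0)
  3. fill(A) -> (A=4 B=4 C=0)
  4. pour(A -> C) -> (A=0 B=4 C=4)
Reached target in 4 moves.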